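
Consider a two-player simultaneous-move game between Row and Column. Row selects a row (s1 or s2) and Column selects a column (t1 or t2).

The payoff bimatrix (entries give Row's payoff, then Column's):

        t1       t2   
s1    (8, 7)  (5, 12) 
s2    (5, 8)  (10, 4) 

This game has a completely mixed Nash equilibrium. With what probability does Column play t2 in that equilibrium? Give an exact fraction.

Let c be the probability that Column plays t1. In a completely mixed equilibrium, Row must be indifferent between s1 and s2.
Row's expected payoff from s1 is 8c + 5(1−c); from s2 it is 5c + 10(1−c).
Setting these equal: 3c + 5 = −5c + 10, so c = 5/8.
Therefore Column plays t2 with probability 1 − 5/8 = 3/8.

3/8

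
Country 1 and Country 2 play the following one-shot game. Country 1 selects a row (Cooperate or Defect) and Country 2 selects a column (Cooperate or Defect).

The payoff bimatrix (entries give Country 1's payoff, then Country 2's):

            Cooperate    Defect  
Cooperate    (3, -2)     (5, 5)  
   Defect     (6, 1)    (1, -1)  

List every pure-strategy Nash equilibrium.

(Cooperate, Cooperate): Country 1 prefers Defect (6 > 3); Country 2 prefers Defect (5 > -2) — not an equilibrium.
(Cooperate, Defect): Country 1 gets 5 ≥ 1 from Defect, and Country 2 gets 5 ≥ -2 from Cooperate — Nash equilibrium.
(Defect, Cooperate): Country 1 gets 6 ≥ 3 from Cooperate, and Country 2 gets 1 ≥ -1 from Defect — Nash equilibrium.
(Defect, Defect): Country 1 prefers Cooperate (5 > 1); Country 2 prefers Cooperate (1 > -1) — not an equilibrium.

(Cooperate, Defect) and (Defect, Cooperate)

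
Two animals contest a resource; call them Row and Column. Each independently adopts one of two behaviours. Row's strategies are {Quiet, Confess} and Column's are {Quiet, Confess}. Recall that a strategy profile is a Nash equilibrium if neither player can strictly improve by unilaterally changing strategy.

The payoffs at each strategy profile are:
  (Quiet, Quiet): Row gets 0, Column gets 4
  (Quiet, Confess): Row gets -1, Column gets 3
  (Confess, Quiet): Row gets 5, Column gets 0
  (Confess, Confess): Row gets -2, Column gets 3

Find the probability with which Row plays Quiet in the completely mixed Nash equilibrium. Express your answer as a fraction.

3/4

Let x be the probability that Row plays Quiet. In a completely mixed equilibrium, Column must be indifferent between Quiet and Confess.
Column's expected payoff from Quiet is 4x; from Confess it is 3x + 3(1−x).
Setting these equal: 4x = 3, so x = 3/4.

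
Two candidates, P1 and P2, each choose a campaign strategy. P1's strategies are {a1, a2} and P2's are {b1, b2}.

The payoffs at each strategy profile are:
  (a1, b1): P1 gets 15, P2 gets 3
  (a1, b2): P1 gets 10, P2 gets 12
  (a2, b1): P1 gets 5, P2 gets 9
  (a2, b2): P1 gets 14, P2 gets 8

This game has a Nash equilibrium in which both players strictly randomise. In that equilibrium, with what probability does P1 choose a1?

1/10

Let p be the probability that P1 plays a1. In a completely mixed equilibrium, P2 must be indifferent between b1 and b2.
P2's expected payoff from b1 is 3p + 9(1−p); from b2 it is 12p + 8(1−p).
Setting these equal: −6p + 9 = 4p + 8, so p = 1/10.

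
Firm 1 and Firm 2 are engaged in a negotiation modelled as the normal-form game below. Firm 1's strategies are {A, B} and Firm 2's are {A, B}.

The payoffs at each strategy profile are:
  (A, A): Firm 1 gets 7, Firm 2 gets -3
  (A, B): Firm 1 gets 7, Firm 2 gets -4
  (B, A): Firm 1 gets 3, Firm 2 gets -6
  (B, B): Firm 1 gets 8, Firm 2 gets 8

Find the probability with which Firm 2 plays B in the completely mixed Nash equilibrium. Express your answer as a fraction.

Let q be the probability that Firm 2 plays A. In a completely mixed equilibrium, Firm 1 must be indifferent between A and B.
Firm 1's expected payoff from A is 7q + 7(1−q); from B it is 3q + 8(1−q).
Setting these equal: 7 = −5q + 8, so q = 1/5.
Therefore Firm 2 plays B with probability 1 − 1/5 = 4/5.

4/5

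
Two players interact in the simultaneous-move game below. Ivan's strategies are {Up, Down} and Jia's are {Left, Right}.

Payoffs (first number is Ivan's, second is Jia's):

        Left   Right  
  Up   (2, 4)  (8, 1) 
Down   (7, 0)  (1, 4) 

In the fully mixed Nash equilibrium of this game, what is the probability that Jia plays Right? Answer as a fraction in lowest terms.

Let c be the probability that Jia plays Left. In a completely mixed equilibrium, Ivan must be indifferent between Up and Down.
Ivan's expected payoff from Up is 2c + 8(1−c); from Down it is 7c + (1−c).
Setting these equal: −6c + 8 = 6c + 1, so c = 7/12.
Therefore Jia plays Right with probability 1 − 7/12 = 5/12.

5/12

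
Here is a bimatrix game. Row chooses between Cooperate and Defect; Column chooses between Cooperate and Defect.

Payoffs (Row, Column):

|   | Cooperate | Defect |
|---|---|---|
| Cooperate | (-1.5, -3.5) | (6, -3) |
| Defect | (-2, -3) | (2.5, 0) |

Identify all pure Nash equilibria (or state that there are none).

(Cooperate, Cooperate): Column prefers Defect (-3 > -3.5) — not an equilibrium.
(Cooperate, Defect): Row gets 6 ≥ 2.5 from Defect, and Column gets -3 ≥ -3.5 from Cooperate — Nash equilibrium.
(Defect, Cooperate): Row prefers Cooperate (-1.5 > -2); Column prefers Defect (0 > -3) — not an equilibrium.
(Defect, Defect): Row prefers Cooperate (6 > 2.5) — not an equilibrium.

(Cooperate, Defect)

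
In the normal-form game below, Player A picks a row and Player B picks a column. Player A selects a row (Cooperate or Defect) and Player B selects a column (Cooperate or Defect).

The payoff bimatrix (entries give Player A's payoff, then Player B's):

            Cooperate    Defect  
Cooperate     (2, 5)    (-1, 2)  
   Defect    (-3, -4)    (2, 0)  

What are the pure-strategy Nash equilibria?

(Cooperate, Cooperate): Player A gets 2 ≥ -3 from Defect, and Player B gets 5 ≥ 2 from Defect — Nash equilibrium.
(Cooperate, Defect): Player A prefers Defect (2 > -1); Player B prefers Cooperate (5 > 2) — not an equilibrium.
(Defect, Cooperate): Player A prefers Cooperate (2 > -3); Player B prefers Defect (0 > -4) — not an equilibrium.
(Defect, Defect): Player A gets 2 ≥ -1 from Cooperate, and Player B gets 0 ≥ -4 from Cooperate — Nash equilibrium.

(Cooperate, Cooperate) and (Defect, Defect)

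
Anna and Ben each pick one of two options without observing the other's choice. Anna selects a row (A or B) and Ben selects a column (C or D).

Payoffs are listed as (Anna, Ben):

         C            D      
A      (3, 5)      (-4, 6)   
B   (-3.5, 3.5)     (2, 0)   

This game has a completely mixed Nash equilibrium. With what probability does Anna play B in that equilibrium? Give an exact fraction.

Let x be the probability that Anna plays A. In a completely mixed equilibrium, Ben must be indifferent between C and D.
Ben's expected payoff from C is 5x + 3.5(1−x); from D it is 6x.
Setting these equal: 1.5x + 3.5 = 6x, so x = 7/9.
Therefore Anna plays B with probability 1 − 7/9 = 2/9.

2/9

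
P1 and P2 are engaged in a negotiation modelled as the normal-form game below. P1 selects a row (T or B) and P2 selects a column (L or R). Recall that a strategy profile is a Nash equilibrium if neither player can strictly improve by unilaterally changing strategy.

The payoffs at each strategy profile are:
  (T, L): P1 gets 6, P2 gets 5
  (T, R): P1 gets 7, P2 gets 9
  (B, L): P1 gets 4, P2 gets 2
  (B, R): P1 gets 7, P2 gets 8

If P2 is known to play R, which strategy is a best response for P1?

Against R, P1 earns 7 from T and 7 from B.
So either strategy is a best response.

either — both T and B are best responses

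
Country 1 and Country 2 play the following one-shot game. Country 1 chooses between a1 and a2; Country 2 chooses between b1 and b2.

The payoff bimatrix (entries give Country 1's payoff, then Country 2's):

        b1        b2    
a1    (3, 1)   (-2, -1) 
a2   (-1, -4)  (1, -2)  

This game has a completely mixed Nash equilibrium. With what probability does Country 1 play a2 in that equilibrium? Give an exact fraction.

1/2

Let x be the probability that Country 1 plays a1. In a completely mixed equilibrium, Country 2 must be indifferent between b1 and b2.
Country 2's expected payoff from b1 is x − 4(1−x); from b2 it is −x − 2(1−x).
Setting these equal: 5x − 4 = x − 2, so x = 1/2.
Therefore Country 1 plays a2 with probability 1 − 1/2 = 1/2.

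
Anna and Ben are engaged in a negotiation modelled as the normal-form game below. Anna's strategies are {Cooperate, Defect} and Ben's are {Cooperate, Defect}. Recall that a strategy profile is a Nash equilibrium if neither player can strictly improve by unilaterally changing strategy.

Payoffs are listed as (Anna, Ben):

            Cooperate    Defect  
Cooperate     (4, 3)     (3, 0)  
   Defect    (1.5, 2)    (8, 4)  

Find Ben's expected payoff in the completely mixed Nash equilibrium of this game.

12/5

First find p, the probability Anna plays Cooperate, from Ben's indifference between Cooperate and Defect: 3p + 2(1−p) = 4(1−p), giving p = 2/5.
Since Ben is indifferent in equilibrium, Ben's expected payoff equals the payoff from either column against (2/5, 3/5). Using Cooperate: 3(2/5) + 2(3/5) = 12/5.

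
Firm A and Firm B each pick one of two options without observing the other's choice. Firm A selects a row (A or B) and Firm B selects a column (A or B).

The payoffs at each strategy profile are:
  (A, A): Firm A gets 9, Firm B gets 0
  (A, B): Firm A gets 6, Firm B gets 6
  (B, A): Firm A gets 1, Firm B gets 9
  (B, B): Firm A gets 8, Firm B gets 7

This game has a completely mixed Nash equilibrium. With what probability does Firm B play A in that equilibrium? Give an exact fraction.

1/5

Let y be the probability that Firm B plays A. In a completely mixed equilibrium, Firm A must be indifferent between A and B.
Firm A's expected payoff from A is 9y + 6(1−y); from B it is y + 8(1−y).
Setting these equal: 3y + 6 = −7y + 8, so y = 1/5.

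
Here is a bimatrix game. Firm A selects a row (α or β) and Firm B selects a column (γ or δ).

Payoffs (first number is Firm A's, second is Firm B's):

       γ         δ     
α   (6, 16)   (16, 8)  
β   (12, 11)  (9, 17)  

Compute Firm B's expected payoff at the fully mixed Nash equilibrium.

First find x, the probability Firm A plays α, from Firm B's indifference between γ and δ: 16x + 11(1−x) = 8x + 17(1−x), giving x = 3/7.
Since Firm B is indifferent in equilibrium, Firm B's expected payoff equals the payoff from either column against (3/7, 4/7). Using γ: 16(3/7) + 11(4/7) = 92/7.

92/7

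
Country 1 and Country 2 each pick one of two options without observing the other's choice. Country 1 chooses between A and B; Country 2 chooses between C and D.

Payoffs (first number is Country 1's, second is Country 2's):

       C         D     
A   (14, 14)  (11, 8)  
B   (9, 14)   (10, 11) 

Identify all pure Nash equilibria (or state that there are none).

(A, C)

(A, C): Country 1 gets 14 ≥ 9 from B, and Country 2 gets 14 ≥ 8 from D — Nash equilibrium.
(A, D): Country 2 prefers C (14 > 8) — not an equilibrium.
(B, C): Country 1 prefers A (14 > 9) — not an equilibrium.
(B, D): Country 1 prefers A (11 > 10); Country 2 prefers C (14 > 11) — not an equilibrium.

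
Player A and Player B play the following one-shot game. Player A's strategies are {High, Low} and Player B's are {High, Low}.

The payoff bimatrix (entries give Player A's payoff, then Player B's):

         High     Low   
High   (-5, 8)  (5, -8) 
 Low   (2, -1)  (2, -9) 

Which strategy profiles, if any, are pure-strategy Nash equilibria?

(High, High): Player A prefers Low (2 > -5) — not an equilibrium.
(High, Low): Player B prefers High (8 > -8) — not an equilibrium.
(Low, High): Player A gets 2 ≥ -5 from High, and Player B gets -1 ≥ -9 from Low — Nash equilibrium.
(Low, Low): Player A prefers High (5 > 2); Player B prefers High (-1 > -9) — not an equilibrium.

(Low, High)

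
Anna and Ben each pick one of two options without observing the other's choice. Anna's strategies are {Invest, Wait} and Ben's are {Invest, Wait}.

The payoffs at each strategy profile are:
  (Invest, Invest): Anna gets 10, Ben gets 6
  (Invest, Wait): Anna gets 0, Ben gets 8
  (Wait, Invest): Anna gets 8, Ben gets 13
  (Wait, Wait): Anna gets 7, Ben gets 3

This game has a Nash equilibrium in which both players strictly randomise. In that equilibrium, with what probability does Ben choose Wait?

Let y be the probability that Ben plays Invest. In a completely mixed equilibrium, Anna must be indifferent between Invest and Wait.
Anna's expected payoff from Invest is 10y; from Wait it is 8y + 7(1−y).
Setting these equal: 10y = y + 7, so y = 7/9.
Therefore Ben plays Wait with probability 1 − 7/9 = 2/9.

2/9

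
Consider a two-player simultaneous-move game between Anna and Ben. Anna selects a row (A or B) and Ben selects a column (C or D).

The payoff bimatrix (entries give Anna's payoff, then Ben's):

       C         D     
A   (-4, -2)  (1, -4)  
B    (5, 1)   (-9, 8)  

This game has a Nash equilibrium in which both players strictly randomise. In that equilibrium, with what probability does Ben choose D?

Let c be the probability that Ben plays C. In a completely mixed equilibrium, Anna must be indifferent between A and B.
Anna's expected payoff from A is −4c + (1−c); from B it is 5c − 9(1−c).
Setting these equal: −5c + 1 = 14c − 9, so c = 10/19.
Therefore Ben plays D with probability 1 − 10/19 = 9/19.

9/19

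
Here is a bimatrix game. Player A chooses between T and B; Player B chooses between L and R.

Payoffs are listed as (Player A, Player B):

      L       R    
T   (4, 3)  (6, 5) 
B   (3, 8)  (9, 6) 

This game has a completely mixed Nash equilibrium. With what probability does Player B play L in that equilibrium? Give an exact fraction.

Let y be the probability that Player B plays L. In a completely mixed equilibrium, Player A must be indifferent between T and B.
Player A's expected payoff from T is 4y + 6(1−y); from B it is 3y + 9(1−y).
Setting these equal: −2y + 6 = −6y + 9, so y = 3/4.

3/4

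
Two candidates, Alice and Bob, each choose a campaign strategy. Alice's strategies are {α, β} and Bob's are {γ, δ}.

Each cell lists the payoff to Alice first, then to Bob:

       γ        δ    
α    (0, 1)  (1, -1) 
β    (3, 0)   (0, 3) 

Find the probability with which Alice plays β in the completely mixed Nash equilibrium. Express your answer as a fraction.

2/5

Let p be the probability that Alice plays α. In a completely mixed equilibrium, Bob must be indifferent between γ and δ.
Bob's expected payoff from γ is p; from δ it is −p + 3(1−p).
Setting these equal: p = −4p + 3, so p = 3/5.
Therefore Alice plays β with probability 1 − 3/5 = 2/5.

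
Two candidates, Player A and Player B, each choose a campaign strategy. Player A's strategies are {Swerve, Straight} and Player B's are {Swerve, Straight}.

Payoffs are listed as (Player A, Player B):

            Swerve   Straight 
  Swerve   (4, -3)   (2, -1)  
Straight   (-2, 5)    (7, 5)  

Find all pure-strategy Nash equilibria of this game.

(Swerve, Swerve): Player B prefers Straight (-1 > -3) — not an equilibrium.
(Swerve, Straight): Player A prefers Straight (7 > 2) — not an equilibrium.
(Straight, Swerve): Player A prefers Swerve (4 > -2) — not an equilibrium.
(Straight, Straight): Player A gets 7 ≥ 2 from Swerve, and Player B gets 5 ≥ 5 from Swerve — Nash equilibrium.

(Straight, Straight)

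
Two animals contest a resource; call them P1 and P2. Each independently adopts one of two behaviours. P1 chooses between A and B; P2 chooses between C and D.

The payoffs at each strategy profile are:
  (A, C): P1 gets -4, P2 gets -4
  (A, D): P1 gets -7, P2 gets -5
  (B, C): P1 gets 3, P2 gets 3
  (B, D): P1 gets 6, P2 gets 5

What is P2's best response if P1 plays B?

D

Against B, P2 earns 3 from C and 5 from D.
So D is the best response.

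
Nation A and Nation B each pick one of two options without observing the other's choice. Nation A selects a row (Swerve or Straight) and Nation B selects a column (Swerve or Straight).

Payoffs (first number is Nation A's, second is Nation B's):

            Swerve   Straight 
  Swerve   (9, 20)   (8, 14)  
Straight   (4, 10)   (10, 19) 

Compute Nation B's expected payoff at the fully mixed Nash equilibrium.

First find p, the probability Nation A plays Swerve, from Nation B's indifference between Swerve and Straight: 20p + 10(1−p) = 14p + 19(1−p), giving p = 3/5.
Since Nation B is indifferent in equilibrium, Nation B's expected payoff equals the payoff from either column against (3/5, 2/5). Using Swerve: 20(3/5) + 10(2/5) = 16.

16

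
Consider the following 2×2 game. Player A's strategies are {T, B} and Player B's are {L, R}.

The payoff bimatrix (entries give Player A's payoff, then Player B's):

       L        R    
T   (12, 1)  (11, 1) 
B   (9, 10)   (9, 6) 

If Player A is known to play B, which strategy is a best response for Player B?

L

Against B, Player B earns 10 from L and 6 from R.
So L is the best response.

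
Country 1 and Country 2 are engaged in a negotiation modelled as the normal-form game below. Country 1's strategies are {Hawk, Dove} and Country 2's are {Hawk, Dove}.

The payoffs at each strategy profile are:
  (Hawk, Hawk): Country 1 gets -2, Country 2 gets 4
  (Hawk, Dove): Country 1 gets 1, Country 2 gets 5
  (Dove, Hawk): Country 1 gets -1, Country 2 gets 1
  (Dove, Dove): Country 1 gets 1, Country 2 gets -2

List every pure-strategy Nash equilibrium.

(Hawk, Dove) and (Dove, Hawk)

(Hawk, Hawk): Country 1 prefers Dove (-1 > -2); Country 2 prefers Dove (5 > 4) — not an equilibrium.
(Hawk, Dove): Country 1 gets 1 ≥ 1 from Dove, and Country 2 gets 5 ≥ 4 from Hawk — Nash equilibrium.
(Dove, Hawk): Country 1 gets -1 ≥ -2 from Hawk, and Country 2 gets 1 ≥ -2 from Dove — Nash equilibrium.
(Dove, Dove): Country 2 prefers Hawk (1 > -2) — not an equilibrium.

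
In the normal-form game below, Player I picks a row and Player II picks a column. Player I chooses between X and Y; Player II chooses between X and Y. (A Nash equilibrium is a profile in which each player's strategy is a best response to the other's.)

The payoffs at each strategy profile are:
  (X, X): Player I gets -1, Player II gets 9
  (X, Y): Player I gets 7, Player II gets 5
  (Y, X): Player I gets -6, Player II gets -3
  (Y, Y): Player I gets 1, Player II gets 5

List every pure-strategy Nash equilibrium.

(X, X): Player I gets -1 ≥ -6 from Y, and Player II gets 9 ≥ 5 from Y — Nash equilibrium.
(X, Y): Player II prefers X (9 > 5) — not an equilibrium.
(Y, X): Player I prefers X (-1 > -6); Player II prefers Y (5 > -3) — not an equilibrium.
(Y, Y): Player I prefers X (7 > 1) — not an equilibrium.

(X, X)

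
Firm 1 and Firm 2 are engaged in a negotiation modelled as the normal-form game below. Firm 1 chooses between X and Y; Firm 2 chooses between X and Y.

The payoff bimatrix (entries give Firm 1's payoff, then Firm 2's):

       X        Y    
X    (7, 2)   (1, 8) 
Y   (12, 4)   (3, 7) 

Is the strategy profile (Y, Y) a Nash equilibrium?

Yes

At (Y, Y), Firm 1 earns 3; switching to X would give 1, so Firm 1 has no profitable deviation.
Firm 2 earns 7; switching to X would give 4, so Firm 2 has no profitable deviation.
Neither player can gain by a unilateral deviation, so this profile is a Nash equilibrium.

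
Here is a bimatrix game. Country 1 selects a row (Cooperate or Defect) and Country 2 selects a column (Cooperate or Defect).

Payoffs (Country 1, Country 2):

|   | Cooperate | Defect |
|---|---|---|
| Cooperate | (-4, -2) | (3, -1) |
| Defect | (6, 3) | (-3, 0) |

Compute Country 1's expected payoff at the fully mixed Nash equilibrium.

3/8

First find y, the probability Country 2 plays Cooperate, from Country 1's indifference between Cooperate and Defect: −4y + 3(1−y) = 6y − 3(1−y), giving y = 3/8.
Since Country 1 is indifferent in equilibrium, Country 1's expected payoff equals the payoff from either row against (3/8, 5/8). Using Cooperate: −4(3/8) + 3(5/8) = 3/8.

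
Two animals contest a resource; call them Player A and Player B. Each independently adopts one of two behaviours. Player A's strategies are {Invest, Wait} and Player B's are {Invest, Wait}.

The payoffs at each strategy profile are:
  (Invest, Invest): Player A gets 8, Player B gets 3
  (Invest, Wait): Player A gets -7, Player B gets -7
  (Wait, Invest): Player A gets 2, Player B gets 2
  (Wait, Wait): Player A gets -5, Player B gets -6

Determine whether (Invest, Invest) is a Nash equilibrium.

At (Invest, Invest), Player A earns 8; switching to Wait would give 2, so Player A has no profitable deviation.
Player B earns 3; switching to Wait would give -7, so Player B has no profitable deviation.
Neither player can gain by a unilateral deviation, so this profile is a Nash equilibrium.

Yes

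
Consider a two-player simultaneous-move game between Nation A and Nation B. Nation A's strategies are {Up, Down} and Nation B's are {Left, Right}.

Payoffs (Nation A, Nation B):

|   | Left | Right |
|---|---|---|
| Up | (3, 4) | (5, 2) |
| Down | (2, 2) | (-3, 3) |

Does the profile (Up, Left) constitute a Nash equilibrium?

Yes

At (Up, Left), Nation A earns 3; switching to Down would give 2, so Nation A has no profitable deviation.
Nation B earns 4; switching to Right would give 2, so Nation B has no profitable deviation.
Neither player can gain by a unilateral deviation, so this profile is a Nash equilibrium.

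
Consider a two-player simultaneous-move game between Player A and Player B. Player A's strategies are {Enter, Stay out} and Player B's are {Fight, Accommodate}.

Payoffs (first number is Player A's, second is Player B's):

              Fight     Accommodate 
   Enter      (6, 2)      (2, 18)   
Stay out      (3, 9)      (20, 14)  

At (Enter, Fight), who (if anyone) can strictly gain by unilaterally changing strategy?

Player A at (Enter, Fight) earns 6; deviating to Stay out yields 3 — not better.
Player B earns 2; deviating to Accommodate yields 18 — a strict improvement.
Only Player B has a strictly profitable deviation.

Player B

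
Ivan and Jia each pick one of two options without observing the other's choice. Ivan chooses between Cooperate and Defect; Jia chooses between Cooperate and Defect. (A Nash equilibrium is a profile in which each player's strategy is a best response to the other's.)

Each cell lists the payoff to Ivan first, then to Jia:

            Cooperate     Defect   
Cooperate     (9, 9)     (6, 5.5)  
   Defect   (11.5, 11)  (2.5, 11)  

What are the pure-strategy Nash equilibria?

(Cooperate, Cooperate): Ivan prefers Defect (11.5 > 9) — not an equilibrium.
(Cooperate, Defect): Jia prefers Cooperate (9 > 5.5) — not an equilibrium.
(Defect, Cooperate): Ivan gets 11.5 ≥ 9 from Cooperate, and Jia gets 11 ≥ 11 from Defect — Nash equilibrium.
(Defect, Defect): Ivan prefers Cooperate (6 > 2.5) — not an equilibrium.

(Defect, Cooperate)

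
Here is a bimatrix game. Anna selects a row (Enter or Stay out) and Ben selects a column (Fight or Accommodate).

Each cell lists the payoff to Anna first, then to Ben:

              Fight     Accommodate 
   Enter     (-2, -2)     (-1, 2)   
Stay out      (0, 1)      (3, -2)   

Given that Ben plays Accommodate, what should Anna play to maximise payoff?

Against Accommodate, Anna earns -1 from Enter and 3 from Stay out.
So Stay out is the best response.

Stay out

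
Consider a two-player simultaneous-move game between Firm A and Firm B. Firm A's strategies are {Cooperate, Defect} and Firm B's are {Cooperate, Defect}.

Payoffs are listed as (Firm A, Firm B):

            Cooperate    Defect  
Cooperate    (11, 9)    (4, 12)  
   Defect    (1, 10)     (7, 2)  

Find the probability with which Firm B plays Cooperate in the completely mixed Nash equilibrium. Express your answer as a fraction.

Let q be the probability that Firm B plays Cooperate. In a completely mixed equilibrium, Firm A must be indifferent between Cooperate and Defect.
Firm A's expected payoff from Cooperate is 11q + 4(1−q); from Defect it is q + 7(1−q).
Setting these equal: 7q + 4 = −6q + 7, so q = 3/13.

3/13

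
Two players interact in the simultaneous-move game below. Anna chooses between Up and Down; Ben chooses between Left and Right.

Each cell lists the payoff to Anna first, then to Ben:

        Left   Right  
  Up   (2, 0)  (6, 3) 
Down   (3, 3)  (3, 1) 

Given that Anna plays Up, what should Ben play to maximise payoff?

Right

Against Up, Ben earns 0 from Left and 3 from Right.
So Right is the best response.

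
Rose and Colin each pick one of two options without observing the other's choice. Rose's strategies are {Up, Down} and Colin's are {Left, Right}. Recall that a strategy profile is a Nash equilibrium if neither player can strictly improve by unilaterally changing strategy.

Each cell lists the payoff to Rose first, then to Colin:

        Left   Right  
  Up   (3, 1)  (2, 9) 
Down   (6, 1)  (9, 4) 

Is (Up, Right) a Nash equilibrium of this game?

No

At (Up, Right), Rose earns 2; switching to Down would give 9, so Rose would deviate.
Colin earns 9; switching to Left would give 1, so Colin has no profitable deviation.
Since at least one player can profitably deviate, this is not a Nash equilibrium.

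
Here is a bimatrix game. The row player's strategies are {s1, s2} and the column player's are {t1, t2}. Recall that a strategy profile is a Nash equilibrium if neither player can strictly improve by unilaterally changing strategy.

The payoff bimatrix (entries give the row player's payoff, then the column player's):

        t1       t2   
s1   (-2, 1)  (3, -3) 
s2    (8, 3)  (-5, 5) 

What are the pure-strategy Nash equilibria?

(s1, t1): the row player prefers s2 (8 > -2) — not an equilibrium.
(s1, t2): the column player prefers t1 (1 > -3) — not an equilibrium.
(s2, t1): the column player prefers t2 (5 > 3) — not an equilibrium.
(s2, t2): the row player prefers s1 (3 > -5) — not an equilibrium.

none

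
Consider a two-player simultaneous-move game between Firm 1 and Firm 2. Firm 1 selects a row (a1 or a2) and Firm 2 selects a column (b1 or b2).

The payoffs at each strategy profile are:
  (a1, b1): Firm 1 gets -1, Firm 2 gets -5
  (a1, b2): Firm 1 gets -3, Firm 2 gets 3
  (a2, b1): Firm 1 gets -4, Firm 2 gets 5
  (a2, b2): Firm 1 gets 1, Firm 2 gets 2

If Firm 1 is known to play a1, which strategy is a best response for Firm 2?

b2

Against a1, Firm 2 earns -5 from b1 and 3 from b2.
So b2 is the best response.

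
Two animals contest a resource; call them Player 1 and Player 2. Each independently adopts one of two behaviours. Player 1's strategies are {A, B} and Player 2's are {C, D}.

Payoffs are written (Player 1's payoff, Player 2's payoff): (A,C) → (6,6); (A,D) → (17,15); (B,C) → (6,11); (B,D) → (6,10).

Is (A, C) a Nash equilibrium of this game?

At (A, C), Player 1 earns 6; switching to B would give 6, so Player 1 has no profitable deviation.
Player 2 earns 6; switching to D would give 15, so Player 2 would deviate.
Since at least one player can profitably deviate, this is not a Nash equilibrium.

No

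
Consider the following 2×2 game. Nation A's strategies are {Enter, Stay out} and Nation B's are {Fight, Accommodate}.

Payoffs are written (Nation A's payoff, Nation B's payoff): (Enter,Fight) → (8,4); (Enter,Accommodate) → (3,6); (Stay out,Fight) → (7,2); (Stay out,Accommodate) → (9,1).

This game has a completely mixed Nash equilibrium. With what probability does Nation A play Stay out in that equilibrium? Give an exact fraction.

2/3

Let p be the probability that Nation A plays Enter. In a completely mixed equilibrium, Nation B must be indifferent between Fight and Accommodate.
Nation B's expected payoff from Fight is 4p + 2(1−p); from Accommodate it is 6p + (1−p).
Setting these equal: 2p + 2 = 5p + 1, so p = 1/3.
Therefore Nation A plays Stay out with probability 1 − 1/3 = 2/3.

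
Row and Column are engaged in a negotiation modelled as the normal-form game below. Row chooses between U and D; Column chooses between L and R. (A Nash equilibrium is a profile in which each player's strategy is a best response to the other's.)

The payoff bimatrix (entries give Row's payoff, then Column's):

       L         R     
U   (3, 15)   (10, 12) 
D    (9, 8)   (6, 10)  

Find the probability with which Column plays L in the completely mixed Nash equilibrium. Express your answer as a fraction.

2/5

Let q be the probability that Column plays L. In a completely mixed equilibrium, Row must be indifferent between U and D.
Row's expected payoff from U is 3q + 10(1−q); from D it is 9q + 6(1−q).
Setting these equal: −7q + 10 = 3q + 6, so q = 2/5.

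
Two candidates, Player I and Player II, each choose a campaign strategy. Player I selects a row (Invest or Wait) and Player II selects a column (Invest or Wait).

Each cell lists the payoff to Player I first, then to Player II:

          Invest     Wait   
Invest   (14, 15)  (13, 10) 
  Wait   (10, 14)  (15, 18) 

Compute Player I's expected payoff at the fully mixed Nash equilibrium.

First find q, the probability Player II plays Invest, from Player I's indifference between Invest and Wait: 14q + 13(1−q) = 10q + 15(1−q), giving q = 1/3.
Since Player I is indifferent in equilibrium, Player I's expected payoff equals the payoff from either row against (1/3, 2/3). Using Invest: 14(1/3) + 13(2/3) = 40/3.

40/3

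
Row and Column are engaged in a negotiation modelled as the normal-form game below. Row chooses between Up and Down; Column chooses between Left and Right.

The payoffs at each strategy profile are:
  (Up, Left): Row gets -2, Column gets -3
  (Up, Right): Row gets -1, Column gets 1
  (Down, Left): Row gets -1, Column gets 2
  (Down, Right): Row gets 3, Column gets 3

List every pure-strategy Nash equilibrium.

(Down, Right)

(Up, Left): Row prefers Down (-1 > -2); Column prefers Right (1 > -3) — not an equilibrium.
(Up, Right): Row prefers Down (3 > -1) — not an equilibrium.
(Down, Left): Column prefers Right (3 > 2) — not an equilibrium.
(Down, Right): Row gets 3 ≥ -1 from Up, and Column gets 3 ≥ 2 from Left — Nash equilibrium.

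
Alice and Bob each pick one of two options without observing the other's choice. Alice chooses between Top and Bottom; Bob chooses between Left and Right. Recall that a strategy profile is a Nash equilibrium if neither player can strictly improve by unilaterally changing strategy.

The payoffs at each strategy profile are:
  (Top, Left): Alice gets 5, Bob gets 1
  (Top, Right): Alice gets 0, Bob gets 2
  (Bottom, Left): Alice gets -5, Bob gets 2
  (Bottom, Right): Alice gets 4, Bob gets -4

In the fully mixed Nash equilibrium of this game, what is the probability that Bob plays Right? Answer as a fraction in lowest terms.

Let c be the probability that Bob plays Left. In a completely mixed equilibrium, Alice must be indifferent between Top and Bottom.
Alice's expected payoff from Top is 5c; from Bottom it is −5c + 4(1−c).
Setting these equal: 5c = −9c + 4, so c = 2/7.
Therefore Bob plays Right with probability 1 − 2/7 = 5/7.

5/7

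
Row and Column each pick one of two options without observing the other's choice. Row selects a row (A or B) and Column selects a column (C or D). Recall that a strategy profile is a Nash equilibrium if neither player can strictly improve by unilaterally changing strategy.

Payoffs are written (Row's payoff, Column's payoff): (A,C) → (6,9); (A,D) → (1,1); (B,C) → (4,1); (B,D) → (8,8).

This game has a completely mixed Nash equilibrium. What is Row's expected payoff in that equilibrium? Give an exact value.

44/9

First find q, the probability Column plays C, from Row's indifference between A and B: 6q + (1−q) = 4q + 8(1−q), giving q = 7/9.
Since Row is indifferent in equilibrium, Row's expected payoff equals the payoff from either row against (7/9, 2/9). Using A: 6(7/9) + (2/9) = 44/9.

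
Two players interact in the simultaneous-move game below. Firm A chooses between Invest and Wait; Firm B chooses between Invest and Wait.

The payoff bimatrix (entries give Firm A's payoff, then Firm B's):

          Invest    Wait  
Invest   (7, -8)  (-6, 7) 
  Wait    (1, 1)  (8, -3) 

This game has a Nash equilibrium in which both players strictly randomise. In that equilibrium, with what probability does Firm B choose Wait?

Let c be the probability that Firm B plays Invest. In a completely mixed equilibrium, Firm A must be indifferent between Invest and Wait.
Firm A's expected payoff from Invest is 7c − 6(1−c); from Wait it is c + 8(1−c).
Setting these equal: 13c − 6 = −7c + 8, so c = 7/10.
Therefore Firm B plays Wait with probability 1 − 7/10 = 3/10.

3/10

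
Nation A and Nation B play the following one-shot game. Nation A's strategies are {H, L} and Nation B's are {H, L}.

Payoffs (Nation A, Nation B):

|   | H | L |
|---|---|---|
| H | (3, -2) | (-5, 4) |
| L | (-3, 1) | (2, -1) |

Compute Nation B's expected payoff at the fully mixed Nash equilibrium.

1/4

First find p, the probability Nation A plays H, from Nation B's indifference between H and L: −2p + (1−p) = 4p − (1−p), giving p = 1/4.
Since Nation B is indifferent in equilibrium, Nation B's expected payoff equals the payoff from either column against (1/4, 3/4). Using H: −2(1/4) + (3/4) = 1/4.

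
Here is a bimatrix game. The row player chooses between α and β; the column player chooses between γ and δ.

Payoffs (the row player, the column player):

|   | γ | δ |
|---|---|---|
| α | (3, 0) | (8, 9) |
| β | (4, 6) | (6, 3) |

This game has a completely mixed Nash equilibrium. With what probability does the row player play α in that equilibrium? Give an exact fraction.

1/4

Let x be the probability that the row player plays α. In a completely mixed equilibrium, the column player must be indifferent between γ and δ.
The column player's expected payoff from γ is 6(1−x); from δ it is 9x + 3(1−x).
Setting these equal: −6x + 6 = 6x + 3, so x = 1/4.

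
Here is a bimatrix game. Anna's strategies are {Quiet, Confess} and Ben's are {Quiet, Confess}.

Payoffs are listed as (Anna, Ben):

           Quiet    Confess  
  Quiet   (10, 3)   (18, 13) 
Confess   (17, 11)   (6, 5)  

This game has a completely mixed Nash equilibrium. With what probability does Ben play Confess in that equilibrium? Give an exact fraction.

Let y be the probability that Ben plays Quiet. In a completely mixed equilibrium, Anna must be indifferent between Quiet and Confess.
Anna's expected payoff from Quiet is 10y + 18(1−y); from Confess it is 17y + 6(1−y).
Setting these equal: −8y + 18 = 11y + 6, so y = 12/19.
Therefore Ben plays Confess with probability 1 − 12/19 = 7/19.

7/19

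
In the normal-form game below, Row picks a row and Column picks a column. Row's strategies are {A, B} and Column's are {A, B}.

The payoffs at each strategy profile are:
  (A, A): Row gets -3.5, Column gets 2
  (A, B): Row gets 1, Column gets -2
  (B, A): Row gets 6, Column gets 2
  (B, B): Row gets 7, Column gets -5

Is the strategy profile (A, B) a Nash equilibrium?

At (A, B), Row earns 1; switching to B would give 7, so Row would deviate.
Column earns -2; switching to A would give 2, so Column would deviate.
Since at least one player can profitably deviate, this is not a Nash equilibrium.

No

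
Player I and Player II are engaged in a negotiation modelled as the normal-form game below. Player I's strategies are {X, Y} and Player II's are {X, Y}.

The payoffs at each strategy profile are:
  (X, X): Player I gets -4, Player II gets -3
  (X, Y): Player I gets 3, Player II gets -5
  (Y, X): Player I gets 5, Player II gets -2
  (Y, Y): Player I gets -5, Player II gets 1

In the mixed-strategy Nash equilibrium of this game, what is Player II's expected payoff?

-13/5

First find x, the probability Player I plays X, from Player II's indifference between X and Y: −3x − 2(1−x) = −5x + (1−x), giving x = 3/5.
Since Player II is indifferent in equilibrium, Player II's expected payoff equals the payoff from either column against (3/5, 2/5). Using X: −3(3/5) − 2(2/5) = -13/5.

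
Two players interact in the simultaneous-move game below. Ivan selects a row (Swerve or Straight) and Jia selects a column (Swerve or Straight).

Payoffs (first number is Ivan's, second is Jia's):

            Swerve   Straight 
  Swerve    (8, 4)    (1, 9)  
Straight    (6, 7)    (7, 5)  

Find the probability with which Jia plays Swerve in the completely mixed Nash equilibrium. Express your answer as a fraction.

Let y be the probability that Jia plays Swerve. In a completely mixed equilibrium, Ivan must be indifferent between Swerve and Straight.
Ivan's expected payoff from Swerve is 8y + (1−y); from Straight it is 6y + 7(1−y).
Setting these equal: 7y + 1 = −y + 7, so y = 3/4.

3/4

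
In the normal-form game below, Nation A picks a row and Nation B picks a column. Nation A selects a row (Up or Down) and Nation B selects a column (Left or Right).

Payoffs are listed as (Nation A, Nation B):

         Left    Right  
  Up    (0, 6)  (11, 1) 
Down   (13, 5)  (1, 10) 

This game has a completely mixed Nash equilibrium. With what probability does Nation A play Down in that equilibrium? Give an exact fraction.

Let p be the probability that Nation A plays Up. In a completely mixed equilibrium, Nation B must be indifferent between Left and Right.
Nation B's expected payoff from Left is 6p + 5(1−p); from Right it is p + 10(1−p).
Setting these equal: p + 5 = −9p + 10, so p = 1/2.
Therefore Nation A plays Down with probability 1 − 1/2 = 1/2.

1/2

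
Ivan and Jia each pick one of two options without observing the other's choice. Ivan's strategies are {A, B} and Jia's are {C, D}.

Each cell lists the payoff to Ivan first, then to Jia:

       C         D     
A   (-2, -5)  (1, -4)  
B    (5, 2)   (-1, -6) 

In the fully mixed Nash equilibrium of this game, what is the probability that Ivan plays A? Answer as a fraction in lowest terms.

8/9

Let r be the probability that Ivan plays A. In a completely mixed equilibrium, Jia must be indifferent between C and D.
Jia's expected payoff from C is −5r + 2(1−r); from D it is −4r − 6(1−r).
Setting these equal: −7r + 2 = 2r − 6, so r = 8/9.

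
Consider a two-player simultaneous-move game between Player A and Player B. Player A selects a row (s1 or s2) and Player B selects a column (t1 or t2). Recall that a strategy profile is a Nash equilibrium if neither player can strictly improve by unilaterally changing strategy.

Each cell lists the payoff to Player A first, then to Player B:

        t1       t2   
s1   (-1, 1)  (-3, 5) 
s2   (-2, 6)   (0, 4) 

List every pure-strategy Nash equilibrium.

none

(s1, t1): Player B prefers t2 (5 > 1) — not an equilibrium.
(s1, t2): Player A prefers s2 (0 > -3) — not an equilibrium.
(s2, t1): Player A prefers s1 (-1 > -2) — not an equilibrium.
(s2, t2): Player B prefers t1 (6 > 4) — not an equilibrium.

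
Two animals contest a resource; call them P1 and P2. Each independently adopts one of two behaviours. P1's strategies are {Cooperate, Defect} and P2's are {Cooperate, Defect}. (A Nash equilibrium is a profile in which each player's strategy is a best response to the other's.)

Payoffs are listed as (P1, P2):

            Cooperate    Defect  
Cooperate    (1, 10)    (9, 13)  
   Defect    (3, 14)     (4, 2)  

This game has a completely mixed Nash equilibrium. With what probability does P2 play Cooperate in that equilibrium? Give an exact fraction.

5/7

Let q be the probability that P2 plays Cooperate. In a completely mixed equilibrium, P1 must be indifferent between Cooperate and Defect.
P1's expected payoff from Cooperate is q + 9(1−q); from Defect it is 3q + 4(1−q).
Setting these equal: −8q + 9 = −q + 4, so q = 5/7.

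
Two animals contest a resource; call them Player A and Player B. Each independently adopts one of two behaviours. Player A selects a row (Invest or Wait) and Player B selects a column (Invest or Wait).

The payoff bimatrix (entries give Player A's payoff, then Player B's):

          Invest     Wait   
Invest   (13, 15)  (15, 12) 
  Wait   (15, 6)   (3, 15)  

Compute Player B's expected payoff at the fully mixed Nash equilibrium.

First find p, the probability Player A plays Invest, from Player B's indifference between Invest and Wait: 15p + 6(1−p) = 12p + 15(1−p), giving p = 3/4.
Since Player B is indifferent in equilibrium, Player B's expected payoff equals the payoff from either column against (3/4, 1/4). Using Invest: 15(3/4) + 6(1/4) = 51/4.

51/4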